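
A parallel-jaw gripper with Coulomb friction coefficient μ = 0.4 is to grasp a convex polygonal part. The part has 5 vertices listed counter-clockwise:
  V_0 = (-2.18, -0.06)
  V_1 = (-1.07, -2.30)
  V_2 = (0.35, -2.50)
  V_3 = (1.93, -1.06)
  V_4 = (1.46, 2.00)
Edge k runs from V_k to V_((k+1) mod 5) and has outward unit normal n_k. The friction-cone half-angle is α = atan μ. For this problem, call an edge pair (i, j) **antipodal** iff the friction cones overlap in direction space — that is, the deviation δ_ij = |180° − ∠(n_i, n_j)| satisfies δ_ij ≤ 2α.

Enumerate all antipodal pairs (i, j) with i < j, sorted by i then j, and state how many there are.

α = atan 0.4 = 21.80°;  2α = 43.60°
n_0 = (-0.8960, -0.4440)
n_1 = (-0.1395, -0.9902)
n_2 = (+0.6736, -0.7391)
n_3 = (+0.9884, +0.1518)
n_4 = (-0.4925, +0.8703)
  (0,1): δ = 124.38°  ·
  (0,2): δ = 74.01°  ·
  (0,3): δ = 17.63°  ✓
  (0,4): δ = 93.15°  ·
  (1,2): δ = 129.64°  ·
  (1,3): δ = 73.25°  ·
  (1,4): δ = 37.52°  ✓
  (2,3): δ = 123.61°  ·
  (2,4): δ = 12.84°  ✓
  (3,4): δ = 69.23°  ·
antipodal pairs: 3

count = 3; pairs: (0,3), (1,4), (2,4)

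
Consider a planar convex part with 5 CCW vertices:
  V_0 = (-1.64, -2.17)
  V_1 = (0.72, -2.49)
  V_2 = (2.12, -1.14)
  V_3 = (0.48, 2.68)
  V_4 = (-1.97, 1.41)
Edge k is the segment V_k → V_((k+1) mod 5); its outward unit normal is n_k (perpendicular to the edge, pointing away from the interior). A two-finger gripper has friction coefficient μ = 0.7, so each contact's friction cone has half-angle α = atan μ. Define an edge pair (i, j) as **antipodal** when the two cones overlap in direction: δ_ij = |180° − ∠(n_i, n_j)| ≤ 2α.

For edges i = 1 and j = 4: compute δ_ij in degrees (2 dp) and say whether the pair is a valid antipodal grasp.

δ = 51.31°, valid

α = atan 0.7 = 34.99°;  2α = 69.98°
edge 1: e_1 = (+1.40, +1.35);  n_1 = (+0.6941, -0.7198)
edge 4: e_4 = (+0.33, -3.58);  n_4 = (-0.9958, -0.0918)
∠(n_1, n_4) = 128.69°
δ = |180° − 128.69°| = 51.31°
51.31° ≤ 2α = 69.98°  →  valid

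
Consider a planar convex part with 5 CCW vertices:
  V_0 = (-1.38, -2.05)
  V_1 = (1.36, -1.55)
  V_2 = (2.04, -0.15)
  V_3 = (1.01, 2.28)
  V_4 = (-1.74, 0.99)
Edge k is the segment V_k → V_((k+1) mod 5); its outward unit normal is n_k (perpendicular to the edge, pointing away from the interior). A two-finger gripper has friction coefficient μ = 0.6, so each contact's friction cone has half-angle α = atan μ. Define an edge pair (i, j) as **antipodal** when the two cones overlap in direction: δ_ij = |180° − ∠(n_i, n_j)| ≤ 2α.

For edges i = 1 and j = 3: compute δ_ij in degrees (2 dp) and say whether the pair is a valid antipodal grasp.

δ = 38.96°, valid

α = atan 0.6 = 30.96°;  2α = 61.93°
edge 1: e_1 = (+0.68, +1.40);  n_1 = (+0.8995, -0.4369)
edge 3: e_3 = (-2.75, -1.29);  n_3 = (-0.4247, +0.9053)
∠(n_1, n_3) = 141.04°
δ = |180° − 141.04°| = 38.96°
38.96° ≤ 2α = 61.93°  →  valid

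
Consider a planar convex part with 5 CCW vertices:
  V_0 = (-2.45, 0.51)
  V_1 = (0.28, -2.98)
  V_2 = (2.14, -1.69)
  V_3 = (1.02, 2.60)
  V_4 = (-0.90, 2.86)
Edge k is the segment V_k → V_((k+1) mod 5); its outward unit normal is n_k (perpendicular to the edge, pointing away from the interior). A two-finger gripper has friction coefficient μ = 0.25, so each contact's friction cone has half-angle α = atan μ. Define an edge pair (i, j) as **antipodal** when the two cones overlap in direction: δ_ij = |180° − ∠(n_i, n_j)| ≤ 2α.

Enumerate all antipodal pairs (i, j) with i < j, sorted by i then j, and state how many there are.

α = atan 0.25 = 14.04°;  2α = 28.07°
n_0 = (-0.7876, -0.6161)
n_1 = (+0.5699, -0.8217)
n_2 = (+0.9676, +0.2526)
n_3 = (+0.1342, +0.9910)
n_4 = (-0.8348, +0.5506)
  (0,1): δ = 93.29°  ·
  (0,2): δ = 23.40°  ✓
  (0,3): δ = 44.25°  ·
  (0,4): δ = 108.56°  ·
  (1,2): δ = 110.11°  ·
  (1,3): δ = 42.46°  ·
  (1,4): δ = 21.85°  ✓
  (2,3): δ = 112.34°  ·
  (2,4): δ = 48.04°  ·
  (3,4): δ = 115.70°  ·
antipodal pairs: 2

count = 2; pairs: (0,2), (1,4)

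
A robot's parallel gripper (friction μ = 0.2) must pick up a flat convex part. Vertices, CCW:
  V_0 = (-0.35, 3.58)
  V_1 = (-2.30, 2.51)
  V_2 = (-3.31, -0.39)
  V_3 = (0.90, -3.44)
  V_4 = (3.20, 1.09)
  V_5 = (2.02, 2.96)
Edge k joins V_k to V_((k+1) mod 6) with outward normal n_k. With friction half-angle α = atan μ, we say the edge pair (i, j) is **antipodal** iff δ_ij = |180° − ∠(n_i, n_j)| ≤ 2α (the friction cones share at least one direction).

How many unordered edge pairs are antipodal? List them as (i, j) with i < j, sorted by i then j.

α = atan 0.2 = 11.31°;  2α = 22.62°
n_0 = (-0.4811, +0.8767)
n_1 = (-0.9444, +0.3289)
n_2 = (-0.5867, -0.8098)
n_3 = (+0.8917, -0.4527)
n_4 = (+0.8457, +0.5337)
n_5 = (+0.2531, +0.9674)
  (0,1): δ = 137.96°  ·
  (0,2): δ = 64.68°  ·
  (0,3): δ = 34.33°  ·
  (0,4): δ = 93.50°  ·
  (0,5): δ = 136.59°  ·
  (1,2): δ = 106.72°  ·
  (1,3): δ = 7.72°  ✓
  (1,4): δ = 51.45°  ·
  (1,5): δ = 94.54°  ·
  (2,3): δ = 81.00°  ·
  (2,4): δ = 21.83°  ✓
  (2,5): δ = 21.26°  ✓
  (3,4): δ = 120.83°  ·
  (3,5): δ = 77.74°  ·
  (4,5): δ = 136.91°  ·
antipodal pairs: 3

count = 3; pairs: (1,3), (2,4), (2,5)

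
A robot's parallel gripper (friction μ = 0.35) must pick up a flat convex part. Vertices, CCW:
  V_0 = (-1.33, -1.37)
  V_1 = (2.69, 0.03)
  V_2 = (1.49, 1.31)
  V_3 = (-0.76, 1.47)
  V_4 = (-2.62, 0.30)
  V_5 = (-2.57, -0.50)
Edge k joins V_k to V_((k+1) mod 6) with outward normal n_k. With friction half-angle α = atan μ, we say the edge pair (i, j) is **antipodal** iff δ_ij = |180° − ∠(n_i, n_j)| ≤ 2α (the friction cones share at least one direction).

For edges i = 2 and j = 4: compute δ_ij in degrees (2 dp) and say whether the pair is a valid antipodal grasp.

α = atan 0.35 = 19.29°;  2α = 38.58°
edge 2: e_2 = (-2.25, +0.16);  n_2 = (+0.0709, +0.9975)
edge 4: e_4 = (+0.05, -0.80);  n_4 = (-0.9981, -0.0624)
∠(n_2, n_4) = 97.64°
δ = |180° − 97.64°| = 82.36°
82.36° > 2α = 38.58°  →  invalid

δ = 82.36°, invalid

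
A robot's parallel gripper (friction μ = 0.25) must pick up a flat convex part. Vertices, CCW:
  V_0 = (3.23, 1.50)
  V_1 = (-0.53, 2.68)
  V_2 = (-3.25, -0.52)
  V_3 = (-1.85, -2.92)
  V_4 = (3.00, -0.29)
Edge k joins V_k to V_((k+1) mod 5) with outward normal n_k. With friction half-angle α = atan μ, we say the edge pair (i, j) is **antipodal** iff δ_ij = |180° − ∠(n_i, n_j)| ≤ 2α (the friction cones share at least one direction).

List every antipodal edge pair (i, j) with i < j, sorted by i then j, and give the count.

count = 1; pairs: (1,3)

α = atan 0.25 = 14.04°;  2α = 28.07°
n_0 = (+0.2994, +0.9541)
n_1 = (-0.7619, +0.6476)
n_2 = (-0.8638, -0.5039)
n_3 = (+0.4767, -0.8791)
n_4 = (+0.9918, -0.1274)
  (0,1): δ = 112.94°  ·
  (0,2): δ = 42.32°  ·
  (0,3): δ = 45.89°  ·
  (0,4): δ = 100.10°  ·
  (1,2): δ = 109.38°  ·
  (1,3): δ = 21.17°  ✓
  (1,4): δ = 33.04°  ·
  (2,3): δ = 91.79°  ·
  (2,4): δ = 37.58°  ·
  (3,4): δ = 125.79°  ·
antipodal pairs: 1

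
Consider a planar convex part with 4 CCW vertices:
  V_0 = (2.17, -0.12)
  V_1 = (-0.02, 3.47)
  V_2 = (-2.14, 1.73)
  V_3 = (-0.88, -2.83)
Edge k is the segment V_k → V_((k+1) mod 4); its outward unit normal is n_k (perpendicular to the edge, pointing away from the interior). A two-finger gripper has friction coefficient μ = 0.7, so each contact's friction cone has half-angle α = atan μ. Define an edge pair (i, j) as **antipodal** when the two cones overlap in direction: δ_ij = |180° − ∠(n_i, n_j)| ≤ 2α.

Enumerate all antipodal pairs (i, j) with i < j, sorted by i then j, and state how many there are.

count = 3; pairs: (0,2), (1,3), (2,3)

α = atan 0.7 = 34.99°;  2α = 69.98°
n_0 = (+0.8537, +0.5208)
n_1 = (-0.6344, +0.7730)
n_2 = (-0.9639, -0.2663)
n_3 = (+0.6642, -0.7475)
  (0,1): δ = 82.01°  ·
  (0,2): δ = 15.94°  ✓
  (0,3): δ = 100.24°  ·
  (1,2): δ = 113.93°  ·
  (1,3): δ = 2.24°  ✓
  (2,3): δ = 63.82°  ✓
antipodal pairs: 3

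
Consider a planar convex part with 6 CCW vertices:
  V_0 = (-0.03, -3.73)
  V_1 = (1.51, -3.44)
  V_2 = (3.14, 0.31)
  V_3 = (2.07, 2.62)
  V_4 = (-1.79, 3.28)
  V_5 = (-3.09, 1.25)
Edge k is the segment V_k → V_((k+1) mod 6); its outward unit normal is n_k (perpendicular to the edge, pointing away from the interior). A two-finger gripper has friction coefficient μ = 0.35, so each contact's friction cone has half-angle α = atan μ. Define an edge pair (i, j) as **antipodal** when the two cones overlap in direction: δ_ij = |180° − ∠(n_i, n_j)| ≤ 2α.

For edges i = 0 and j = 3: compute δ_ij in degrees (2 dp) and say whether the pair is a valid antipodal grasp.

α = atan 0.35 = 19.29°;  2α = 38.58°
edge 0: e_0 = (+1.54, +0.29);  n_0 = (+0.1851, -0.9827)
edge 3: e_3 = (-3.86, +0.66);  n_3 = (+0.1685, +0.9857)
∠(n_0, n_3) = 159.63°
δ = |180° − 159.63°| = 20.37°
20.37° ≤ 2α = 38.58°  →  valid

δ = 20.37°, valid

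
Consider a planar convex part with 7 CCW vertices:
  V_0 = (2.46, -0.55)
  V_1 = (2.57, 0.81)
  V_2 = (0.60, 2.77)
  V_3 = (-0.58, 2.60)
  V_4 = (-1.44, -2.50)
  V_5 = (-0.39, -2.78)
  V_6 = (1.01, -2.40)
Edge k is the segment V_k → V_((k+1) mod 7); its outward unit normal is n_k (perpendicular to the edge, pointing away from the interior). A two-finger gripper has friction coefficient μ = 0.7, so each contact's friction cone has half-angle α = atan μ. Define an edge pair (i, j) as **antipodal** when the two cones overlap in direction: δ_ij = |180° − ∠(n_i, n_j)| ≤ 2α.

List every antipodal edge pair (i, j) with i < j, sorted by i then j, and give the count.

count = 9; pairs: (0,3), (1,3), (1,4), (1,5), (2,4), (2,5), (2,6), (3,5), (3,6)

α = atan 0.7 = 34.99°;  2α = 69.98°
n_0 = (+0.9967, -0.0806)
n_1 = (+0.7053, +0.7089)
n_2 = (-0.1426, +0.9898)
n_3 = (-0.9861, +0.1663)
n_4 = (-0.2577, -0.9662)
n_5 = (+0.2620, -0.9651)
n_6 = (+0.7871, -0.6169)
  (0,1): δ = 130.23°  ·
  (0,2): δ = 77.18°  ·
  (0,3): δ = 4.95°  ✓
  (0,4): δ = 79.69°  ·
  (0,5): δ = 109.81°  ·
  (0,6): δ = 146.54°  ·
  (1,2): δ = 126.95°  ·
  (1,3): δ = 54.72°  ✓
  (1,4): δ = 29.92°  ✓
  (1,5): δ = 60.04°  ✓
  (1,6): δ = 96.77°  ·
  (2,3): δ = 107.77°  ·
  (2,4): δ = 23.13°  ✓
  (2,5): δ = 6.99°  ✓
  (2,6): δ = 43.71°  ✓
  (3,4): δ = 95.36°  ·
  (3,5): δ = 65.24°  ✓
  (3,6): δ = 28.52°  ✓
  (4,5): δ = 149.88°  ·
  (4,6): δ = 113.16°  ·
  (5,6): δ = 143.27°  ·
antipodal pairs: 9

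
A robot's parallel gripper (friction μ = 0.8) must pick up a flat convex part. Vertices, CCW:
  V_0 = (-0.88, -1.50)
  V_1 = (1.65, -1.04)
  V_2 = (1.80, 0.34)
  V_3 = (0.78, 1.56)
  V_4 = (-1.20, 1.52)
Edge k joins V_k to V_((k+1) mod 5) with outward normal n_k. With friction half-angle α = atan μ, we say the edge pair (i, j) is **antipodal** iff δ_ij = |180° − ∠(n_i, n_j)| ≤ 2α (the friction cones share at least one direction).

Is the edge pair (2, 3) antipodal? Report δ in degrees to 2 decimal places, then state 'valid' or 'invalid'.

α = atan 0.8 = 38.66°;  2α = 77.32°
edge 2: e_2 = (-1.02, +1.22);  n_2 = (+0.7672, +0.6414)
edge 3: e_3 = (-1.98, -0.04);  n_3 = (-0.0202, +0.9998)
∠(n_2, n_3) = 51.26°
δ = |180° − 51.26°| = 128.74°
128.74° > 2α = 77.32°  →  invalid

δ = 128.74°, invalid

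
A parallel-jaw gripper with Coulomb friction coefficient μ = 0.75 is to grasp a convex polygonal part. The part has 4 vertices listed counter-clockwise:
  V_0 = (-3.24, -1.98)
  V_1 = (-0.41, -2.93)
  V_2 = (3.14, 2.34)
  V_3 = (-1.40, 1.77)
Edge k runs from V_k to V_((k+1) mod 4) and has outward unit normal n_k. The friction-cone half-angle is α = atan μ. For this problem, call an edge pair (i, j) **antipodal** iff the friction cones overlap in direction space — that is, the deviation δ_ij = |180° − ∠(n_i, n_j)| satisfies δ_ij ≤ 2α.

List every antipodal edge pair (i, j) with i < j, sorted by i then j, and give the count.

α = atan 0.75 = 36.87°;  2α = 73.74°
n_0 = (-0.3182, -0.9480)
n_1 = (+0.8294, -0.5587)
n_2 = (-0.1246, +0.9922)
n_3 = (-0.8978, +0.4405)
  (0,1): δ = 105.41°  ·
  (0,2): δ = 25.71°  ✓
  (0,3): δ = 82.42°  ·
  (1,2): δ = 48.88°  ✓
  (1,3): δ = 7.83°  ✓
  (2,3): δ = 123.29°  ·
antipodal pairs: 3

count = 3; pairs: (0,2), (1,2), (1,3)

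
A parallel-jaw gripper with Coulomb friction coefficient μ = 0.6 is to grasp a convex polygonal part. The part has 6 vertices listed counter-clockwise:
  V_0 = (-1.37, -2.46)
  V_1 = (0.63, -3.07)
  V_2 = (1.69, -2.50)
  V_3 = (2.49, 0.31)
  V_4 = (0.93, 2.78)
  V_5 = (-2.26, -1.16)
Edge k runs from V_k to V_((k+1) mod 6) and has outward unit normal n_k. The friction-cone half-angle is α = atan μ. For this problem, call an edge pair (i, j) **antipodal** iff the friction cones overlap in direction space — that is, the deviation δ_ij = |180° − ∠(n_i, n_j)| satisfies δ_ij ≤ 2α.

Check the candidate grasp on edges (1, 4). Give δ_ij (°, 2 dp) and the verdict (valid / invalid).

α = atan 0.6 = 30.96°;  2α = 61.93°
edge 1: e_1 = (+1.06, +0.57);  n_1 = (+0.4736, -0.8807)
edge 4: e_4 = (-3.19, -3.94);  n_4 = (-0.7772, +0.6293)
∠(n_1, n_4) = 157.26°
δ = |180° − 157.26°| = 22.74°
22.74° ≤ 2α = 61.93°  →  valid

δ = 22.74°, valid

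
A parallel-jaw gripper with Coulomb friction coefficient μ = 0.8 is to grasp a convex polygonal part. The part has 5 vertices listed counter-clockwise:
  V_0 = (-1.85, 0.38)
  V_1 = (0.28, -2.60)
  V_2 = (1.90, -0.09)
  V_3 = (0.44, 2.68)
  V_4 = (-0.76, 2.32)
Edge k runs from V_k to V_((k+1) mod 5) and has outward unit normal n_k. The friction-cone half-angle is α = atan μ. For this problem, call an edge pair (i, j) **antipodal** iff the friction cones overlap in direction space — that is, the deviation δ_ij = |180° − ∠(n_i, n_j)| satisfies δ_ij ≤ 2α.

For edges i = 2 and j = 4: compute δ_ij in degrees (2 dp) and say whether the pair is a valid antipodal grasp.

δ = 57.12°, valid

α = atan 0.8 = 38.66°;  2α = 77.32°
edge 2: e_2 = (-1.46, +2.77);  n_2 = (+0.8846, +0.4663)
edge 4: e_4 = (-1.09, -1.94);  n_4 = (-0.8718, +0.4898)
∠(n_2, n_4) = 122.88°
δ = |180° − 122.88°| = 57.12°
57.12° ≤ 2α = 77.32°  →  valid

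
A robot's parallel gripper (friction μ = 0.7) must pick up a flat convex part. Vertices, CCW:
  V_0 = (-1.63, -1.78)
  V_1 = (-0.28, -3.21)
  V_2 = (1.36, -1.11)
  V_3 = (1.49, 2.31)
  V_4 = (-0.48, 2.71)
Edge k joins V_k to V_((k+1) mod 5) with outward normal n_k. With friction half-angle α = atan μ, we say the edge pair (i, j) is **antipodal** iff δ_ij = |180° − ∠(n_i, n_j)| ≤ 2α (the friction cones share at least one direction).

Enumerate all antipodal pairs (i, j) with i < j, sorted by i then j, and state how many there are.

α = atan 0.7 = 34.99°;  2α = 69.98°
n_0 = (-0.7272, -0.6865)
n_1 = (+0.7881, -0.6155)
n_2 = (+0.9993, -0.0380)
n_3 = (+0.1990, +0.9800)
n_4 = (-0.9687, +0.2481)
  (0,1): δ = 81.34°  ·
  (0,2): δ = 45.53°  ✓
  (0,3): δ = 35.17°  ✓
  (0,4): δ = 122.28°  ·
  (1,2): δ = 144.19°  ·
  (1,3): δ = 63.49°  ✓
  (1,4): δ = 23.62°  ✓
  (2,3): δ = 99.30°  ·
  (2,4): δ = 12.19°  ✓
  (3,4): δ = 92.89°  ·
antipodal pairs: 5

count = 5; pairs: (0,2), (0,3), (1,3), (1,4), (2,4)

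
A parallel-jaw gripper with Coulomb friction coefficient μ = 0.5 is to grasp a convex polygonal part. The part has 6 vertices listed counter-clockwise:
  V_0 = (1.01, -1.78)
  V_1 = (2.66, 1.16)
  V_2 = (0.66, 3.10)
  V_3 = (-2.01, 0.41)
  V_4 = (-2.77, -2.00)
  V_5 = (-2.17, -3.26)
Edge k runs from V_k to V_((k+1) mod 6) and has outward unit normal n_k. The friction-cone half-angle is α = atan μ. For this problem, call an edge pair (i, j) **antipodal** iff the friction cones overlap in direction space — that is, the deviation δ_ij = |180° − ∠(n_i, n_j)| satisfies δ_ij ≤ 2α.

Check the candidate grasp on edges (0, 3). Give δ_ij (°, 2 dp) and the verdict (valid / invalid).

δ = 11.80°, valid

α = atan 0.5 = 26.57°;  2α = 53.13°
edge 0: e_0 = (+1.65, +2.94);  n_0 = (+0.8721, -0.4894)
edge 3: e_3 = (-0.76, -2.41);  n_3 = (-0.9537, +0.3008)
∠(n_0, n_3) = 168.20°
δ = |180° − 168.20°| = 11.80°
11.80° ≤ 2α = 53.13°  →  valid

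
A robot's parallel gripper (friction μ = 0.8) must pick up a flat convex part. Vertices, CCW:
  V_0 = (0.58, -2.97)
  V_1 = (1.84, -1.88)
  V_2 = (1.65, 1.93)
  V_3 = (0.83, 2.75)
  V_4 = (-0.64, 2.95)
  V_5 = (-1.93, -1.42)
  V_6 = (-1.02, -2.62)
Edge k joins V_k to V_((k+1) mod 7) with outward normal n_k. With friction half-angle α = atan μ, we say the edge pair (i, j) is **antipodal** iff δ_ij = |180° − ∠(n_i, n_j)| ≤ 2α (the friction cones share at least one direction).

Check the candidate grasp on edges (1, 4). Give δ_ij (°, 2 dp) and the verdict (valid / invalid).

δ = 19.30°, valid

α = atan 0.8 = 38.66°;  2α = 77.32°
edge 1: e_1 = (-0.19, +3.81);  n_1 = (+0.9988, +0.0498)
edge 4: e_4 = (-1.29, -4.37);  n_4 = (-0.9591, +0.2831)
∠(n_1, n_4) = 160.70°
δ = |180° − 160.70°| = 19.30°
19.30° ≤ 2α = 77.32°  →  valid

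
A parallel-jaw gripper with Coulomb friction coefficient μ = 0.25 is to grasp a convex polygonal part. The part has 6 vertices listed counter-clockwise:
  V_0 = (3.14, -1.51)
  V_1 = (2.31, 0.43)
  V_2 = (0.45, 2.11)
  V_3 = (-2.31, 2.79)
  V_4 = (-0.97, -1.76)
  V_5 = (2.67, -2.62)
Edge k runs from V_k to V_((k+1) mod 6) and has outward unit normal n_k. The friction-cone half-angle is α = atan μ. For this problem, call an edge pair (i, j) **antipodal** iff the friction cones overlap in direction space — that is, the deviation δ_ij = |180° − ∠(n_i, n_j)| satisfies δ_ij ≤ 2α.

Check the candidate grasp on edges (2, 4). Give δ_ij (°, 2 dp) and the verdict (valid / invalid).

α = atan 0.25 = 14.04°;  2α = 28.07°
edge 2: e_2 = (-2.76, +0.68);  n_2 = (+0.2392, +0.9710)
edge 4: e_4 = (+3.64, -0.86);  n_4 = (-0.2299, -0.9732)
∠(n_2, n_4) = 179.45°
δ = |180° − 179.45°| = 0.55°
0.55° ≤ 2α = 28.07°  →  valid

δ = 0.55°, valid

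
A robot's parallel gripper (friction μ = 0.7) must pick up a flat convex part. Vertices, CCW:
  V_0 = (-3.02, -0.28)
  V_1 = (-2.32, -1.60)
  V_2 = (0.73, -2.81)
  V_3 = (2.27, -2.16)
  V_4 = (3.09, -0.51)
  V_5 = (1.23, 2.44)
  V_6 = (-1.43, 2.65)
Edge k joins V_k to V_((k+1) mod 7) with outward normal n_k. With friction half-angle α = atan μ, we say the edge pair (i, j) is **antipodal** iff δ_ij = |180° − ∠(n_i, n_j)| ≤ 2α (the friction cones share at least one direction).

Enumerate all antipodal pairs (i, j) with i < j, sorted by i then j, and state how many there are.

α = atan 0.7 = 34.99°;  2α = 69.98°
n_0 = (-0.8835, -0.4685)
n_1 = (-0.3688, -0.9295)
n_2 = (+0.3889, -0.9213)
n_3 = (+0.8955, -0.4450)
n_4 = (+0.8459, +0.5333)
n_5 = (+0.0787, +0.9969)
n_6 = (-0.8789, +0.4770)
  (0,1): δ = 139.58°  ·
  (0,2): δ = 95.05°  ·
  (0,3): δ = 54.36°  ✓
  (0,4): δ = 4.29°  ✓
  (0,5): δ = 57.55°  ✓
  (0,6): δ = 123.58°  ·
  (1,2): δ = 135.48°  ·
  (1,3): δ = 94.79°  ·
  (1,4): δ = 36.13°  ✓
  (1,5): δ = 17.13°  ✓
  (1,6): δ = 83.15°  ·
  (2,3): δ = 139.31°  ·
  (2,4): δ = 80.65°  ·
  (2,5): δ = 27.40°  ✓
  (2,6): δ = 38.63°  ✓
  (3,4): δ = 121.34°  ·
  (3,5): δ = 68.09°  ✓
  (3,6): δ = 2.06°  ✓
  (4,5): δ = 126.75°  ·
  (4,6): δ = 60.72°  ✓
  (5,6): δ = 113.97°  ·
antipodal pairs: 10

count = 10; pairs: (0,3), (0,4), (0,5), (1,4), (1,5), (2,5), (2,6), (3,5), (3,6), (4,6)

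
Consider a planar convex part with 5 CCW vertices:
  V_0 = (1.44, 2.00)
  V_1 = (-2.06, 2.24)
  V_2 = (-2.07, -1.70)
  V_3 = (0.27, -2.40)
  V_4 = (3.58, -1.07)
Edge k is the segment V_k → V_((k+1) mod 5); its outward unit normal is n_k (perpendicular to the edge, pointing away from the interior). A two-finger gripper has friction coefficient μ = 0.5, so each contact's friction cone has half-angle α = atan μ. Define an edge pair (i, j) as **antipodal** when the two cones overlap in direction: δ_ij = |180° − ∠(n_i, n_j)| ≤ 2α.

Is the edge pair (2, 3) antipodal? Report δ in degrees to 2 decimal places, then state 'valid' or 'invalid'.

α = atan 0.5 = 26.57°;  2α = 53.13°
edge 2: e_2 = (+2.34, -0.70);  n_2 = (-0.2866, -0.9581)
edge 3: e_3 = (+3.31, +1.33);  n_3 = (+0.3728, -0.9279)
∠(n_2, n_3) = 38.55°
δ = |180° − 38.55°| = 141.45°
141.45° > 2α = 53.13°  →  invalid

δ = 141.45°, invalid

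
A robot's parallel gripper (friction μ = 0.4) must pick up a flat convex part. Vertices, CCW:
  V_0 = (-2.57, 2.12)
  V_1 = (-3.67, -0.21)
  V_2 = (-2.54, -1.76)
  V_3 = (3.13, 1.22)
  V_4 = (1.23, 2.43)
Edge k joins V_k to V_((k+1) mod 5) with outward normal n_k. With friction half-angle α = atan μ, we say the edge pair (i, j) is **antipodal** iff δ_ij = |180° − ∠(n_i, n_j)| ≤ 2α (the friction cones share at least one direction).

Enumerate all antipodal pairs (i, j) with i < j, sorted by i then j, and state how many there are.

count = 3; pairs: (0,2), (1,3), (2,4)

α = atan 0.4 = 21.80°;  2α = 43.60°
n_0 = (-0.9043, +0.4269)
n_1 = (-0.8081, -0.5891)
n_2 = (+0.4652, -0.8852)
n_3 = (+0.5372, +0.8435)
n_4 = (-0.0813, +0.9967)
  (0,1): δ = 118.63°  ·
  (0,2): δ = 37.00°  ✓
  (0,3): δ = 82.78°  ·
  (0,4): δ = 119.94°  ·
  (1,2): δ = 98.37°  ·
  (1,3): δ = 21.42°  ✓
  (1,4): δ = 58.57°  ·
  (2,3): δ = 60.22°  ·
  (2,4): δ = 23.06°  ✓
  (3,4): δ = 142.85°  ·
antipodal pairs: 3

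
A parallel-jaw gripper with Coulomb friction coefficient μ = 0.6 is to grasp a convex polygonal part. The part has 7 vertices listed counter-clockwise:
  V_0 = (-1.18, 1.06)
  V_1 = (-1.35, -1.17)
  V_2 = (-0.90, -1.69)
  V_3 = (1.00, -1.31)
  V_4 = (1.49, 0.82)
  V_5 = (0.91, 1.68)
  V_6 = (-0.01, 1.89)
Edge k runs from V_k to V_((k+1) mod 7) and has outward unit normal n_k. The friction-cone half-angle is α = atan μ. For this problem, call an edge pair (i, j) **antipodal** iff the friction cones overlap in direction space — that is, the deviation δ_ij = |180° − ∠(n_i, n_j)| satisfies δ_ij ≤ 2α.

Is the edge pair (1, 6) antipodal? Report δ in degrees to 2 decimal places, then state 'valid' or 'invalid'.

α = atan 0.6 = 30.96°;  2α = 61.93°
edge 1: e_1 = (+0.45, -0.52);  n_1 = (-0.7562, -0.6544)
edge 6: e_6 = (-1.17, -0.83);  n_6 = (-0.5786, +0.8156)
∠(n_1, n_6) = 95.52°
δ = |180° − 95.52°| = 84.48°
84.48° > 2α = 61.93°  →  invalid

δ = 84.48°, invalid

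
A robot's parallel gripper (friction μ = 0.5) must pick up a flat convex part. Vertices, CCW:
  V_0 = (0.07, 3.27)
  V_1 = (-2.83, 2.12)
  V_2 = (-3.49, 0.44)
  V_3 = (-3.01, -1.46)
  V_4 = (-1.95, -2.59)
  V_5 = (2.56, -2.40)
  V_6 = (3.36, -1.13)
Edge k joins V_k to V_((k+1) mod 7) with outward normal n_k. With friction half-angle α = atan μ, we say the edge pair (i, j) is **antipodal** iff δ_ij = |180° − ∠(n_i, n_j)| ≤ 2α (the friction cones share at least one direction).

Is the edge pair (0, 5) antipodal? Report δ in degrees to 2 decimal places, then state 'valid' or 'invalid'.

α = atan 0.5 = 26.57°;  2α = 53.13°
edge 0: e_0 = (-2.90, -1.15);  n_0 = (-0.3686, +0.9296)
edge 5: e_5 = (+0.80, +1.27);  n_5 = (+0.8461, -0.5330)
∠(n_0, n_5) = 143.84°
δ = |180° − 143.84°| = 36.16°
36.16° ≤ 2α = 53.13°  →  valid

δ = 36.16°, valid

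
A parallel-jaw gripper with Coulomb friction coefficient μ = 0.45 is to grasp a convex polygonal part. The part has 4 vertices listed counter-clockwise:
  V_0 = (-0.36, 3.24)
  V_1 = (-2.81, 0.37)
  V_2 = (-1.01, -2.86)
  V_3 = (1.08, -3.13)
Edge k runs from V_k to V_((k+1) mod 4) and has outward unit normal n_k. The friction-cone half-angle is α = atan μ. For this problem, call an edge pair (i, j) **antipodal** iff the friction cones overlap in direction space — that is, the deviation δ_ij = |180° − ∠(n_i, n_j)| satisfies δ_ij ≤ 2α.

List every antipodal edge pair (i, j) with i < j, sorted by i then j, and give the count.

count = 1; pairs: (1,3)

α = atan 0.45 = 24.23°;  2α = 48.46°
n_0 = (-0.7606, +0.6493)
n_1 = (-0.8735, -0.4868)
n_2 = (-0.1281, -0.9918)
n_3 = (+0.9754, +0.2205)
  (0,1): δ = 110.38°  ·
  (0,2): δ = 56.88°  ·
  (0,3): δ = 53.22°  ·
  (1,2): δ = 126.49°  ·
  (1,3): δ = 16.39°  ✓
  (2,3): δ = 69.90°  ·
antipodal pairs: 1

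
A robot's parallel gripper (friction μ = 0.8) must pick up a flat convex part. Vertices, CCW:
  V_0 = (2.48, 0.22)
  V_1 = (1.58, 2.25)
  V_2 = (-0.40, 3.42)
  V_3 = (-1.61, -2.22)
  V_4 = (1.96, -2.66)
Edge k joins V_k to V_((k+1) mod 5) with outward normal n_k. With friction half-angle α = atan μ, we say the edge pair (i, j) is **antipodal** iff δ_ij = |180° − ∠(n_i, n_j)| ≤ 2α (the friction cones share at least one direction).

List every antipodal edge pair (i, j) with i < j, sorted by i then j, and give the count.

count = 5; pairs: (0,2), (0,3), (1,2), (1,3), (2,4)

α = atan 0.8 = 38.66°;  2α = 77.32°
n_0 = (+0.9142, +0.4053)
n_1 = (+0.5087, +0.8609)
n_2 = (-0.9778, +0.2098)
n_3 = (-0.1223, -0.9925)
n_4 = (+0.9841, -0.1777)
  (0,1): δ = 144.49°  ·
  (0,2): δ = 36.02°  ✓
  (0,3): δ = 59.06°  ✓
  (0,4): δ = 145.86°  ·
  (1,2): δ = 71.53°  ✓
  (1,3): δ = 23.55°  ✓
  (1,4): δ = 110.34°  ·
  (2,3): δ = 84.92°  ·
  (2,4): δ = 1.87°  ✓
  (3,4): δ = 93.21°  ·
antipodal pairs: 5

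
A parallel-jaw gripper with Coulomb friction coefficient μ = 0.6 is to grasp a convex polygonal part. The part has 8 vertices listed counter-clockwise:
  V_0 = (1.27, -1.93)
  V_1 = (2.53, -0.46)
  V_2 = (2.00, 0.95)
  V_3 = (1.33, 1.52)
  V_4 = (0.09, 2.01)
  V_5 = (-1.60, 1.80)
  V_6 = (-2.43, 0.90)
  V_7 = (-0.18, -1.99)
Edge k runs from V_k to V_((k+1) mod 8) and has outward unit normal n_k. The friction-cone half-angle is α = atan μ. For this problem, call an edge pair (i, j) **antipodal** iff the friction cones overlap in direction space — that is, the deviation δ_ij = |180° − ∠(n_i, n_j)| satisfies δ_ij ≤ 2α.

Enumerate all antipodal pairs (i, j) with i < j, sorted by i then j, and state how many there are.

count = 10; pairs: (0,4), (0,5), (1,6), (2,6), (2,7), (3,6), (3,7), (4,6), (4,7), (5,7)

α = atan 0.6 = 30.96°;  2α = 61.93°
n_0 = (+0.7593, -0.6508)
n_1 = (+0.9361, +0.3519)
n_2 = (+0.6480, +0.7617)
n_3 = (+0.3675, +0.9300)
n_4 = (-0.1233, +0.9924)
n_5 = (-0.7351, +0.6779)
n_6 = (-0.7891, -0.6143)
n_7 = (+0.0413, -0.9991)
  (0,1): δ = 118.80°  ·
  (0,2): δ = 89.79°  ·
  (0,3): δ = 70.96°  ·
  (0,4): δ = 42.32°  ✓
  (0,5): δ = 2.08°  ✓
  (0,6): δ = 78.50°  ·
  (0,7): δ = 132.97°  ·
  (1,2): δ = 150.99°  ·
  (1,3): δ = 132.16°  ·
  (1,4): δ = 103.52°  ·
  (1,5): δ = 63.28°  ·
  (1,6): δ = 17.30°  ✓
  (1,7): δ = 71.77°  ·
  (2,3): δ = 161.17°  ·
  (2,4): δ = 132.53°  ·
  (2,5): δ = 92.29°  ·
  (2,6): δ = 11.71°  ✓
  (2,7): δ = 42.76°  ✓
  (3,4): δ = 151.35°  ·
  (3,5): δ = 111.12°  ·
  (3,6): δ = 30.54°  ✓
  (3,7): δ = 23.93°  ✓
  (4,5): δ = 139.77°  ·
  (4,6): δ = 59.18°  ✓
  (4,7): δ = 4.71°  ✓
  (5,6): δ = 99.41°  ·
  (5,7): δ = 44.95°  ✓
  (6,7): δ = 125.53°  ·
antipodal pairs: 10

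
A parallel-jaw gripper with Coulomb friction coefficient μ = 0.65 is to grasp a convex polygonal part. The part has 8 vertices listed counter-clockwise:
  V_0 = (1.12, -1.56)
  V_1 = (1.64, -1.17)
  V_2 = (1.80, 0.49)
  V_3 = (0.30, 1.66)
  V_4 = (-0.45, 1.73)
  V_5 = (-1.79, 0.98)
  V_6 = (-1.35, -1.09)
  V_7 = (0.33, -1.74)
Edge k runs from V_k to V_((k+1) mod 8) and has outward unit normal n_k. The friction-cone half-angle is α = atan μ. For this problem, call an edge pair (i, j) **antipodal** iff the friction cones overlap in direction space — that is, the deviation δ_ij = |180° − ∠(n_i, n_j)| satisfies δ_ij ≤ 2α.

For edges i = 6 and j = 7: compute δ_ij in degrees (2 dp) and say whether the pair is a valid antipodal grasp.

δ = 146.01°, invalid

α = atan 0.65 = 33.02°;  2α = 66.05°
edge 6: e_6 = (+1.68, -0.65);  n_6 = (-0.3608, -0.9326)
edge 7: e_7 = (+0.79, +0.18);  n_7 = (+0.2222, -0.9750)
∠(n_6, n_7) = 33.99°
δ = |180° − 33.99°| = 146.01°
146.01° > 2α = 66.05°  →  invalid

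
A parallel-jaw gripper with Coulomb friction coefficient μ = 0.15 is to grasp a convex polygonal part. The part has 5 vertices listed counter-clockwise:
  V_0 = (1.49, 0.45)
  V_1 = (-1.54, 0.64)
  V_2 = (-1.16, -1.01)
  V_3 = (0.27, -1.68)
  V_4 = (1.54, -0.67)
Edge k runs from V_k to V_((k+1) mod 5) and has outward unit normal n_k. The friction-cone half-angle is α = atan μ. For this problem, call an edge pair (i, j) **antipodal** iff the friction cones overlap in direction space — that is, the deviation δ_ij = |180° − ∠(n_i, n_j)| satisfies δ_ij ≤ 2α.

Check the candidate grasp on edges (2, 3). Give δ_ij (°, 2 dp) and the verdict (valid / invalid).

α = atan 0.15 = 8.53°;  2α = 17.06°
edge 2: e_2 = (+1.43, -0.67);  n_2 = (-0.4243, -0.9055)
edge 3: e_3 = (+1.27, +1.01);  n_3 = (+0.6224, -0.7827)
∠(n_2, n_3) = 63.60°
δ = |180° − 63.60°| = 116.40°
116.40° > 2α = 17.06°  →  invalid

δ = 116.40°, invalid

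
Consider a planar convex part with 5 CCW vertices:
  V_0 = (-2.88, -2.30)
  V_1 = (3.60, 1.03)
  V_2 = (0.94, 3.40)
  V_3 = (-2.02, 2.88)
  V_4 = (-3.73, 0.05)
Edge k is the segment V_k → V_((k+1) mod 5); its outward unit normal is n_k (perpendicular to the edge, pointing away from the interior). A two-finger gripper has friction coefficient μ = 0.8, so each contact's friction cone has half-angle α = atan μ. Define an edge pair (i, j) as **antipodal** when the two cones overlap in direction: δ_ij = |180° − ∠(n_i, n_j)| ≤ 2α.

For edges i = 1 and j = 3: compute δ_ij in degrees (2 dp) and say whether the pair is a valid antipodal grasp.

α = atan 0.8 = 38.66°;  2α = 77.32°
edge 1: e_1 = (-2.66, +2.37);  n_1 = (+0.6652, +0.7466)
edge 3: e_3 = (-1.71, -2.83);  n_3 = (-0.8559, +0.5172)
∠(n_1, n_3) = 100.56°
δ = |180° − 100.56°| = 79.44°
79.44° > 2α = 77.32°  →  invalid

δ = 79.44°, invalid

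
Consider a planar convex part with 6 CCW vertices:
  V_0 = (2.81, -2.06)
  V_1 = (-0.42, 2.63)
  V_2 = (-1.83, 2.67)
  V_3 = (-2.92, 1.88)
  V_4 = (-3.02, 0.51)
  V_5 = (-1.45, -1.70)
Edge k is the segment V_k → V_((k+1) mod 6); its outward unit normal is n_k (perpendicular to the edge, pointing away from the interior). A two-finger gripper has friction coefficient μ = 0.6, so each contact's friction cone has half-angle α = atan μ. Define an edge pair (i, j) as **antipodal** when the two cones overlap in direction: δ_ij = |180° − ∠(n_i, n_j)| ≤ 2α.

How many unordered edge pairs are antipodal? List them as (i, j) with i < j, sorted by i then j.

α = atan 0.6 = 30.96°;  2α = 61.93°
n_0 = (+0.8236, +0.5672)
n_1 = (+0.0284, +0.9996)
n_2 = (-0.5868, +0.8097)
n_3 = (-0.9973, +0.0728)
n_4 = (-0.8152, -0.5791)
n_5 = (-0.0842, -0.9964)
  (0,1): δ = 126.18°  ·
  (0,2): δ = 88.62°  ·
  (0,3): δ = 38.73°  ✓
  (0,4): δ = 0.84°  ✓
  (0,5): δ = 50.61°  ✓
  (1,2): δ = 142.44°  ·
  (1,3): δ = 92.55°  ·
  (1,4): δ = 52.98°  ✓
  (1,5): δ = 3.21°  ✓
  (2,3): δ = 130.11°  ·
  (2,4): δ = 90.54°  ·
  (2,5): δ = 40.76°  ✓
  (3,4): δ = 140.43°  ·
  (3,5): δ = 90.66°  ·
  (4,5): δ = 130.22°  ·
antipodal pairs: 6

count = 6; pairs: (0,3), (0,4), (0,5), (1,4), (1,5), (2,5)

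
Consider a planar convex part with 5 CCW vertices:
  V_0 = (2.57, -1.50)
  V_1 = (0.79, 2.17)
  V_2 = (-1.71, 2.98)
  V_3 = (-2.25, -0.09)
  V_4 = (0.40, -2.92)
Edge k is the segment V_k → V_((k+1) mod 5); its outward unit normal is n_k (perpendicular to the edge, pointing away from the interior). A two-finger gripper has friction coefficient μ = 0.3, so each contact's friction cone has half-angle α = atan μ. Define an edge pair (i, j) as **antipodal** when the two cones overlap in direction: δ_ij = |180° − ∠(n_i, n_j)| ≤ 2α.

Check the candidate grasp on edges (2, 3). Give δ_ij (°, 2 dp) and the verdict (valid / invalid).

α = atan 0.3 = 16.70°;  2α = 33.40°
edge 2: e_2 = (-0.54, -3.07);  n_2 = (-0.9849, +0.1732)
edge 3: e_3 = (+2.65, -2.83);  n_3 = (-0.7299, -0.6835)
∠(n_2, n_3) = 53.09°
δ = |180° − 53.09°| = 126.91°
126.91° > 2α = 33.40°  →  invalid

δ = 126.91°, invalid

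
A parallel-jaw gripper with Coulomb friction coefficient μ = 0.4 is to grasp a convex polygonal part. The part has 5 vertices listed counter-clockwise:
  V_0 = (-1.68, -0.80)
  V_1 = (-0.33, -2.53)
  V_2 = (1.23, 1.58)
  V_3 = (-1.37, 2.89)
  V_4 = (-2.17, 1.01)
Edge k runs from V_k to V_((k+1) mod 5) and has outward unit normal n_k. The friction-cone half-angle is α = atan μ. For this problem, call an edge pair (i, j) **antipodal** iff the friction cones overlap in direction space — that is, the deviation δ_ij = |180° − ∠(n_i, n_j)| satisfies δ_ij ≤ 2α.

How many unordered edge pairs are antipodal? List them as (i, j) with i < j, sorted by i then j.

α = atan 0.4 = 21.80°;  2α = 43.60°
n_0 = (-0.7884, -0.6152)
n_1 = (+0.9349, -0.3549)
n_2 = (+0.4500, +0.8930)
n_3 = (-0.9202, +0.3916)
n_4 = (-0.9653, -0.2613)
  (0,1): δ = 58.75°  ·
  (0,2): δ = 25.29°  ✓
  (0,3): δ = 118.98°  ·
  (0,4): δ = 157.18°  ·
  (1,2): δ = 95.96°  ·
  (1,3): δ = 2.27°  ✓
  (1,4): δ = 35.93°  ✓
  (2,3): δ = 86.31°  ·
  (2,4): δ = 48.11°  ·
  (3,4): δ = 141.80°  ·
antipodal pairs: 3

count = 3; pairs: (0,2), (1,3), (1,4)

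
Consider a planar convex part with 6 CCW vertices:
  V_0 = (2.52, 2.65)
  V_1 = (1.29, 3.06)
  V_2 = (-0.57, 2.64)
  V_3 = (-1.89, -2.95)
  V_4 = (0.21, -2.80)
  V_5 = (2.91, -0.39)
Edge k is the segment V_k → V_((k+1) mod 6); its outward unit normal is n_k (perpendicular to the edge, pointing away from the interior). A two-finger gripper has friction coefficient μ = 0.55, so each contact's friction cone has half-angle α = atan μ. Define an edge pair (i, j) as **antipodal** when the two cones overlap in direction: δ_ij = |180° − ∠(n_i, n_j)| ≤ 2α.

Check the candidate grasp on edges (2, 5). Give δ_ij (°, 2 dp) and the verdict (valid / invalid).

α = atan 0.55 = 28.81°;  2α = 57.62°
edge 2: e_2 = (-1.32, -5.59);  n_2 = (-0.9732, +0.2298)
edge 5: e_5 = (-0.39, +3.04);  n_5 = (+0.9919, +0.1272)
∠(n_2, n_5) = 159.40°
δ = |180° − 159.40°| = 20.60°
20.60° ≤ 2α = 57.62°  →  valid

δ = 20.60°, valid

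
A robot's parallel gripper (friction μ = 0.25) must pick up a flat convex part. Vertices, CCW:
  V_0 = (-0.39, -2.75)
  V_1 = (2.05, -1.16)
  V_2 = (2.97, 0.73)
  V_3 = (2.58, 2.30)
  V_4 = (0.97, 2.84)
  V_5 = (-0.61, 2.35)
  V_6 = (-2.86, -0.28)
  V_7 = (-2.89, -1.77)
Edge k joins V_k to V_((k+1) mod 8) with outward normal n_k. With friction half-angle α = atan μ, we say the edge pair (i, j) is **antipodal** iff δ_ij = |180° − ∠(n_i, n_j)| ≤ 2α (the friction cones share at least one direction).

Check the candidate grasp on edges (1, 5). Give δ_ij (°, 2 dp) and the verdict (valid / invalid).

δ = 14.59°, valid

α = atan 0.25 = 14.04°;  2α = 28.07°
edge 1: e_1 = (+0.92, +1.89);  n_1 = (+0.8991, -0.4377)
edge 5: e_5 = (-2.25, -2.63);  n_5 = (-0.7599, +0.6501)
∠(n_1, n_5) = 165.41°
δ = |180° − 165.41°| = 14.59°
14.59° ≤ 2α = 28.07°  →  valid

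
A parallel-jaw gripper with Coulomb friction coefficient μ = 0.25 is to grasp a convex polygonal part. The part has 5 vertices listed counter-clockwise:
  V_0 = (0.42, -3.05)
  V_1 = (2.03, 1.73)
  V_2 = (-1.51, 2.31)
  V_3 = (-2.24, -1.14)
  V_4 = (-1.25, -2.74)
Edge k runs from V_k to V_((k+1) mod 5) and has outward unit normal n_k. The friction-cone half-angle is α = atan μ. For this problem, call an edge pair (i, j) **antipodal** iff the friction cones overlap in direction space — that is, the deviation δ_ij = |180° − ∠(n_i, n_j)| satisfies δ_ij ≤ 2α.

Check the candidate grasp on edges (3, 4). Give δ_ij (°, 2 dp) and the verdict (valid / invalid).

δ = 132.26°, invalid

α = atan 0.25 = 14.04°;  2α = 28.07°
edge 3: e_3 = (+0.99, -1.60);  n_3 = (-0.8504, -0.5262)
edge 4: e_4 = (+1.67, -0.31);  n_4 = (-0.1825, -0.9832)
∠(n_3, n_4) = 47.74°
δ = |180° − 47.74°| = 132.26°
132.26° > 2α = 28.07°  →  invalid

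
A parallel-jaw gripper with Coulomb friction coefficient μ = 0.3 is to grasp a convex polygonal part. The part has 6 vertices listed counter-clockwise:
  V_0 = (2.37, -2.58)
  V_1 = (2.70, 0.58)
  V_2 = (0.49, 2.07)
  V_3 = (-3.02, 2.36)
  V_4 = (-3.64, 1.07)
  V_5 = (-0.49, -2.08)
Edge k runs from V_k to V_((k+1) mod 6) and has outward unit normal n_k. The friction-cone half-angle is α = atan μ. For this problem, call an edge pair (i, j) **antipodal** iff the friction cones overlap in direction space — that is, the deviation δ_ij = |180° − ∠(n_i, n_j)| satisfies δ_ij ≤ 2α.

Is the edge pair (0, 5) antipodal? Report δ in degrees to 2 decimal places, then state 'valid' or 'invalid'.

α = atan 0.3 = 16.70°;  2α = 33.40°
edge 0: e_0 = (+0.33, +3.16);  n_0 = (+0.9946, -0.1039)
edge 5: e_5 = (+2.86, -0.50);  n_5 = (-0.1722, -0.9851)
∠(n_0, n_5) = 93.95°
δ = |180° − 93.95°| = 86.05°
86.05° > 2α = 33.40°  →  invalid

δ = 86.05°, invalid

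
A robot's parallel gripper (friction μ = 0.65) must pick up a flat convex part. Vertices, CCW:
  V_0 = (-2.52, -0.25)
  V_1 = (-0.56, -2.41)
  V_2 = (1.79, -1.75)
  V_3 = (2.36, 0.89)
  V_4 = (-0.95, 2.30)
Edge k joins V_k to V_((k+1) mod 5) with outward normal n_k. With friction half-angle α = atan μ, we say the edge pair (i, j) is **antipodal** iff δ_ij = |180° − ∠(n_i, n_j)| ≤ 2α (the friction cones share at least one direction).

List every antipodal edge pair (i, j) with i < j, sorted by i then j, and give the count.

α = atan 0.65 = 33.02°;  2α = 66.05°
n_0 = (-0.7406, -0.6720)
n_1 = (+0.2704, -0.9628)
n_2 = (+0.9775, -0.2110)
n_3 = (+0.3919, +0.9200)
n_4 = (-0.8515, +0.5243)
  (0,1): δ = 116.53°  ·
  (0,2): δ = 54.40°  ✓
  (0,3): δ = 24.71°  ✓
  (0,4): δ = 106.16°  ·
  (1,2): δ = 117.87°  ·
  (1,3): δ = 38.76°  ✓
  (1,4): δ = 42.69°  ✓
  (2,3): δ = 100.89°  ·
  (2,4): δ = 19.44°  ✓
  (3,4): δ = 98.55°  ·
antipodal pairs: 5

count = 5; pairs: (0,2), (0,3), (1,3), (1,4), (2,4)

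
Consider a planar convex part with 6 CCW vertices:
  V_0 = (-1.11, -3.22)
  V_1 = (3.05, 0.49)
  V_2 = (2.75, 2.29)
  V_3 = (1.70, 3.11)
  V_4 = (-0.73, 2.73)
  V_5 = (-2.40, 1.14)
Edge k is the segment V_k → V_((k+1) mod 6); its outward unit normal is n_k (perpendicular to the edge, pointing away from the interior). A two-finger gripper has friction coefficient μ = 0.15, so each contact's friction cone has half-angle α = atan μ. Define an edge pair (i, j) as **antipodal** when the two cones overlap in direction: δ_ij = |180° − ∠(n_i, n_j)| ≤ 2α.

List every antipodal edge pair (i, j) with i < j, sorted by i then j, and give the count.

α = atan 0.15 = 8.53°;  2α = 17.06°
n_0 = (+0.6656, -0.7463)
n_1 = (+0.9864, +0.1644)
n_2 = (+0.6155, +0.7881)
n_3 = (-0.1545, +0.9880)
n_4 = (-0.6895, +0.7242)
n_5 = (-0.9589, -0.2837)
  (0,1): δ = 122.27°  ·
  (0,2): δ = 79.72°  ·
  (0,3): δ = 32.84°  ·
  (0,4): δ = 1.87°  ✓
  (0,5): δ = 64.75°  ·
  (1,2): δ = 137.45°  ·
  (1,3): δ = 90.57°  ·
  (1,4): δ = 55.87°  ·
  (1,5): δ = 7.02°  ✓
  (2,3): δ = 133.12°  ·
  (2,4): δ = 98.42°  ·
  (2,5): δ = 35.53°  ·
  (3,4): δ = 145.29°  ·
  (3,5): δ = 82.41°  ·
  (4,5): δ = 117.11°  ·
antipodal pairs: 2

count = 2; pairs: (0,4), (1,5)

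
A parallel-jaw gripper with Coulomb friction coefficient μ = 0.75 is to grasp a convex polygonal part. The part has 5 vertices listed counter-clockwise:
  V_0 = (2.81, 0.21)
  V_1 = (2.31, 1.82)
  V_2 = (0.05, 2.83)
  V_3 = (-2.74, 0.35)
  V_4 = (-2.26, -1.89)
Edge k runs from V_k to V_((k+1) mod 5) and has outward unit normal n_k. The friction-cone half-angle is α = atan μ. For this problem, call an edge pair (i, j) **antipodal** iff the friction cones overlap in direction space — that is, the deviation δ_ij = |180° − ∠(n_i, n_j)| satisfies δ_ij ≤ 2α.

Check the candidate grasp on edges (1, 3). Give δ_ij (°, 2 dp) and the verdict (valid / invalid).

α = atan 0.75 = 36.87°;  2α = 73.74°
edge 1: e_1 = (-2.26, +1.01);  n_1 = (+0.4080, +0.9130)
edge 3: e_3 = (+0.48, -2.24);  n_3 = (-0.9778, -0.2095)
∠(n_1, n_3) = 126.17°
δ = |180° − 126.17°| = 53.83°
53.83° ≤ 2α = 73.74°  →  valid

δ = 53.83°, valid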